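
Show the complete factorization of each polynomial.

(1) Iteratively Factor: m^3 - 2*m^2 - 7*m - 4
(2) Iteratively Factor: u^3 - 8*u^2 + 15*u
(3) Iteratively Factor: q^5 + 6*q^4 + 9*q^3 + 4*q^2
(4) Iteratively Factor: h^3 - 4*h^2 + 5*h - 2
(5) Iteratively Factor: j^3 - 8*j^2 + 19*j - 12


(1) = (m - 4)*(m^2 + 2*m + 1) = (m - 4)*(m + 1)*(m + 1)
(2) = (u - 3)*(u^2 - 5*u) = (u - 5)*(u - 3)*(u)
(3) = (q + 1)*(q^4 + 5*q^3 + 4*q^2) = q*(q + 1)*(q^3 + 5*q^2 + 4*q) = q^2*(q + 1)*(q^2 + 5*q + 4) = q^2*(q + 1)^2*(q + 4)
(4) = (h - 1)*(h^2 - 3*h + 2) = (h - 2)*(h - 1)*(h - 1)
(5) = (j - 3)*(j^2 - 5*j + 4) = (j - 4)*(j - 3)*(j - 1)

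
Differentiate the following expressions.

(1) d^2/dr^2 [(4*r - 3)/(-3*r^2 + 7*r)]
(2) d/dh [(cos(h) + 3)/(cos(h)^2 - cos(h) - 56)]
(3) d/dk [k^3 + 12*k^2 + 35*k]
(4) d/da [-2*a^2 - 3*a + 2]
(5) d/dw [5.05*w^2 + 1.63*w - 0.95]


(1) = 6*(-12*r^3 + 27*r^2 - 63*r + 49)/(r^3*(27*r^3 - 189*r^2 + 441*r - 343))
(2) = (cos(h)^2 + 6*cos(h) + 53)*sin(h)/(sin(h)^2 + cos(h) + 55)^2
(3) = 3*k^2 + 24*k + 35
(4) = -4*a - 3
(5) = 10.1*w + 1.63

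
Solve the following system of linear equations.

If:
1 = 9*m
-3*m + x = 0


Then:
m = 1/9
x = 1/3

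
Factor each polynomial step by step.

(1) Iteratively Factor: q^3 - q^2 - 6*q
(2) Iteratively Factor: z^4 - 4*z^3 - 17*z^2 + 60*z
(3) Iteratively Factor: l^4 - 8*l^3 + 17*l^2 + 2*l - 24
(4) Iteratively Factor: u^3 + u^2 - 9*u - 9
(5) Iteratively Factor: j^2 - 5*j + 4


(1) = (q)*(q^2 - q - 6) = q*(q - 3)*(q + 2)
(2) = (z - 3)*(z^3 - z^2 - 20*z) = (z - 3)*(z + 4)*(z^2 - 5*z) = (z - 5)*(z - 3)*(z + 4)*(z)
(3) = (l - 3)*(l^3 - 5*l^2 + 2*l + 8) = (l - 3)*(l - 2)*(l^2 - 3*l - 4) = (l - 4)*(l - 3)*(l - 2)*(l + 1)
(4) = (u + 3)*(u^2 - 2*u - 3) = (u + 1)*(u + 3)*(u - 3)
(5) = (j - 1)*(j - 4)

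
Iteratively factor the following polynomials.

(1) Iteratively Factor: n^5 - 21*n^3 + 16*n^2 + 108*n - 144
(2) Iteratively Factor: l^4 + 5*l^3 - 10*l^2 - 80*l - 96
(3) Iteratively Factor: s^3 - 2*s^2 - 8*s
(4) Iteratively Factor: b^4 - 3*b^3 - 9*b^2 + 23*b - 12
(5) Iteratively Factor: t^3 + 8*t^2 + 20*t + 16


(1) = (n - 3)*(n^4 + 3*n^3 - 12*n^2 - 20*n + 48) = (n - 3)*(n - 2)*(n^3 + 5*n^2 - 2*n - 24) = (n - 3)*(n - 2)^2*(n^2 + 7*n + 12) = (n - 3)*(n - 2)^2*(n + 4)*(n + 3)
(2) = (l + 3)*(l^3 + 2*l^2 - 16*l - 32) = (l - 4)*(l + 3)*(l^2 + 6*l + 8) = (l - 4)*(l + 2)*(l + 3)*(l + 4)
(3) = (s - 4)*(s^2 + 2*s) = s*(s - 4)*(s + 2)
(4) = (b - 1)*(b^3 - 2*b^2 - 11*b + 12) = (b - 4)*(b - 1)*(b^2 + 2*b - 3) = (b - 4)*(b - 1)*(b + 3)*(b - 1)
(5) = (t + 2)*(t^2 + 6*t + 8) = (t + 2)*(t + 4)*(t + 2)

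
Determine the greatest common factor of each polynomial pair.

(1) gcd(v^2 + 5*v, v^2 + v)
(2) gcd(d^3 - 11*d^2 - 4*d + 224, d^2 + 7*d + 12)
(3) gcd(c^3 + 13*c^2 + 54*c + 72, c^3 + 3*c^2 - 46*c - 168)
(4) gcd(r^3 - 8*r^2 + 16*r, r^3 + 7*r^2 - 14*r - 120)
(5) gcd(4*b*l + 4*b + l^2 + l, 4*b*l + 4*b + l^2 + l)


(1) = gcd(v*(v + 5), v*(v + 1)) = v
(2) = d + 4
(3) = c^2 + 10*c + 24
(4) = gcd(r*(r - 4)^2, (r - 4)*(r + 5)*(r + 6)) = r - 4
(5) = gcd((4*b + l)*(l + 1), (4*b + l)*(l + 1)) = 4*b*l + 4*b + l^2 + l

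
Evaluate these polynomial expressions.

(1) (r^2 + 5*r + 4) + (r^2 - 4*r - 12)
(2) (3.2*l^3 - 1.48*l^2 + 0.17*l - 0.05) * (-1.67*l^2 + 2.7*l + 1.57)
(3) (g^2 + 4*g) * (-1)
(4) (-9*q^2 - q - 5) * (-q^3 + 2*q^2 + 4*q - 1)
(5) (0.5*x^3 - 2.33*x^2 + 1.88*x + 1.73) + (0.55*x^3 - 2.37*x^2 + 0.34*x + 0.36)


(1) = 2*r^2 + r - 8
(2) = -5.344*l^5 + 11.1116*l^4 + 0.7441*l^3 - 1.7811*l^2 + 0.1319*l - 0.0785
(3) = -g^2 - 4*g
(4) = 9*q^5 - 17*q^4 - 33*q^3 - 5*q^2 - 19*q + 5
(5) = 1.05*x^3 - 4.7*x^2 + 2.22*x + 2.09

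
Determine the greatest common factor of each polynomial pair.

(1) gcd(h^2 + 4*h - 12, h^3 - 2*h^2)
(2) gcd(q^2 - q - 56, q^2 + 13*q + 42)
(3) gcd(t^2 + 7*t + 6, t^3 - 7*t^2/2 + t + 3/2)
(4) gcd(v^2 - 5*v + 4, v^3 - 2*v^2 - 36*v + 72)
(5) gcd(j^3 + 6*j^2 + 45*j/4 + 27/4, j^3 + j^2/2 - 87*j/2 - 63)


(1) = gcd((h - 2)*(h + 6), h^2*(h - 2)) = h - 2
(2) = q + 7
(3) = 1
(4) = 1
(5) = j + 3/2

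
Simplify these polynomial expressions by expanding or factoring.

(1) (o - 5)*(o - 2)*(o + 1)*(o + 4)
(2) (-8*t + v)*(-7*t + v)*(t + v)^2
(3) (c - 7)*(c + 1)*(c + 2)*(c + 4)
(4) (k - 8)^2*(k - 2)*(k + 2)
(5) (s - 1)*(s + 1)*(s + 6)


(1) = o^4 - 2*o^3 - 21*o^2 + 22*o + 40
(2) = 56*t^4 + 97*t^3*v + 27*t^2*v^2 - 13*t*v^3 + v^4
(3) = c^4 - 35*c^2 - 90*c - 56
(4) = k^4 - 16*k^3 + 60*k^2 + 64*k - 256
(5) = s^3 + 6*s^2 - s - 6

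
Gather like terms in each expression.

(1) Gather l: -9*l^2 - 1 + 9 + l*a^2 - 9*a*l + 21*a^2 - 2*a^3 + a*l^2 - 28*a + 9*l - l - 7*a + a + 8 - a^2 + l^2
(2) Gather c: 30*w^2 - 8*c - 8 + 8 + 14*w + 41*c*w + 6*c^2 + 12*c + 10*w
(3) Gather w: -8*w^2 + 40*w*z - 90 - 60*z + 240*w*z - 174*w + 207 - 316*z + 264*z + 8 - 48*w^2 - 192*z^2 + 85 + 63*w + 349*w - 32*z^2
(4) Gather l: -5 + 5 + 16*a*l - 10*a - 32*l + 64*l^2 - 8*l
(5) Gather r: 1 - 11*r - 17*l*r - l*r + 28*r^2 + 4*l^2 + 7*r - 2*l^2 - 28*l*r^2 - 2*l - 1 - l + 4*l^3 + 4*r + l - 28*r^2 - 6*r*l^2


(1) = -2*a^3 + 20*a^2 - 34*a + l^2*(a - 8) + l*(a^2 - 9*a + 8) + 16
(2) = 6*c^2 + c*(41*w + 4) + 30*w^2 + 24*w
(3) = -56*w^2 + w*(280*z + 238) - 224*z^2 - 112*z + 210
(4) = -10*a + 64*l^2 + l*(16*a - 40)
(5) = 4*l^3 + 2*l^2 - 28*l*r^2 - 2*l + r*(-6*l^2 - 18*l)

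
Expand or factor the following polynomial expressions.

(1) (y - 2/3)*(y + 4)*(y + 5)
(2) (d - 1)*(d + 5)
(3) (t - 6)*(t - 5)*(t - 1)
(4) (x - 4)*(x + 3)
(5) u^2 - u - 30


(1) = y^3 + 25*y^2/3 + 14*y - 40/3
(2) = d^2 + 4*d - 5
(3) = t^3 - 12*t^2 + 41*t - 30
(4) = x^2 - x - 12
(5) = (u - 6)*(u + 5)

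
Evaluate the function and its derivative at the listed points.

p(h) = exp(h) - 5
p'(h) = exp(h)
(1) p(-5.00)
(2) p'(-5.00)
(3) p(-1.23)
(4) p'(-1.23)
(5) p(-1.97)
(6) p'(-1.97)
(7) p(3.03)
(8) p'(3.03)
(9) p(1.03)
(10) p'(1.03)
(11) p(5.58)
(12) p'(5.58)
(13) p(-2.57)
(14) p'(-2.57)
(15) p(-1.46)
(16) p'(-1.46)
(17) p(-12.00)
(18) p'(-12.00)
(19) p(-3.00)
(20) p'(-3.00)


(1) = -4.99
(2) = 0.01
(3) = -4.71
(4) = 0.29
(5) = -4.86
(6) = 0.14
(7) = 15.70
(8) = 20.70
(9) = -2.20
(10) = 2.80
(11) = 260.07
(12) = 265.07
(13) = -4.92
(14) = 0.08
(15) = -4.77
(16) = 0.23
(17) = -5.00
(18) = 0.00
(19) = -4.95
(20) = 0.05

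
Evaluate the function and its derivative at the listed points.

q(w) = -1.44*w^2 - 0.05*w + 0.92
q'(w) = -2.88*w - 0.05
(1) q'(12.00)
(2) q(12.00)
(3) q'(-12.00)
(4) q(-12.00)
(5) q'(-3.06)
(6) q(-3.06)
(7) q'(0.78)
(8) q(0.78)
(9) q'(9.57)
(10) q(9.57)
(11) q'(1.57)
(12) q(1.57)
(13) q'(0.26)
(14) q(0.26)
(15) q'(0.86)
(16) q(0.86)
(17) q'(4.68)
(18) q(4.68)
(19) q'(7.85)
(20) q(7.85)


(1) = -34.61
(2) = -207.04
(3) = 34.51
(4) = -205.84
(5) = 8.76
(6) = -12.41
(7) = -2.30
(8) = 0.00
(9) = -27.61
(10) = -131.44
(11) = -4.57
(12) = -2.71
(13) = -0.80
(14) = 0.81
(15) = -2.53
(16) = -0.19
(17) = -13.53
(18) = -30.85
(19) = -22.66
(20) = -88.21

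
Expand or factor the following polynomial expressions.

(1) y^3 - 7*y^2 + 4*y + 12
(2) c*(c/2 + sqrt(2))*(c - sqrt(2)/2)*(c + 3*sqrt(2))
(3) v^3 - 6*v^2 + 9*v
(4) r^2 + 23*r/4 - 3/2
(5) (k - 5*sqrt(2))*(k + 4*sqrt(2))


(1) = (y - 6)*(y - 2)*(y + 1)
(2) = c^4/2 + 9*sqrt(2)*c^3/4 + 7*c^2/2 - 3*sqrt(2)*c
(3) = v*(v - 3)^2
(4) = (r - 1/4)*(r + 6)
(5) = k^2 - sqrt(2)*k - 40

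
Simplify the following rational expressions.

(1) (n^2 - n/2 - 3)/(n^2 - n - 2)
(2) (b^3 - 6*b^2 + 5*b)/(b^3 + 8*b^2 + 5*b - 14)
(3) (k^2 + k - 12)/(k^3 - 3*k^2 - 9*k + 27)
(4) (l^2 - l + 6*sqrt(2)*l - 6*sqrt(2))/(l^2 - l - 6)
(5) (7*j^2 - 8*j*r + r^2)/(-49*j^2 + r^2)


(1) = (2*n + 3)/(2*n + 2)
(2) = (b^2 - 5*b)/(b^2 + 9*b + 14)
(3) = (k + 4)/(k^2 - 9)
(4) = (l^2 + l*(-1 + 6*sqrt(2)) - 6*sqrt(2))/(l^2 - l - 6)
(5) = (-j + r)/(7*j + r)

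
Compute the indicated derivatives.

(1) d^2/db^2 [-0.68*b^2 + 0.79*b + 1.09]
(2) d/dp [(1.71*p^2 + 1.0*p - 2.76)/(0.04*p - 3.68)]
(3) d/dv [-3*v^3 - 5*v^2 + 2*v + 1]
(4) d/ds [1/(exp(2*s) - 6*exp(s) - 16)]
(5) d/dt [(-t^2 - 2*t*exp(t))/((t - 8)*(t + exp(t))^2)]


(1) = -1.36000000000000
(2) = (0.0684*p^2 - 12.5856*p - 3.5696)/(0.0016*p^2 - 0.2944*p + 13.5424)
(3) = -9*v^2 - 10*v + 2
(4) = 2*(3 - exp(s))*exp(s)/(-exp(2*s) + 6*exp(s) + 16)^2
(5) = (2*t*(t - 8)*(t + 2*exp(t))*(exp(t) + 1) + t*(t + exp(t))*(t + 2*exp(t)) - 2*(t - 8)*(t + exp(t))*(t*exp(t) + t + exp(t)))/((t - 8)^2*(t + exp(t))^3)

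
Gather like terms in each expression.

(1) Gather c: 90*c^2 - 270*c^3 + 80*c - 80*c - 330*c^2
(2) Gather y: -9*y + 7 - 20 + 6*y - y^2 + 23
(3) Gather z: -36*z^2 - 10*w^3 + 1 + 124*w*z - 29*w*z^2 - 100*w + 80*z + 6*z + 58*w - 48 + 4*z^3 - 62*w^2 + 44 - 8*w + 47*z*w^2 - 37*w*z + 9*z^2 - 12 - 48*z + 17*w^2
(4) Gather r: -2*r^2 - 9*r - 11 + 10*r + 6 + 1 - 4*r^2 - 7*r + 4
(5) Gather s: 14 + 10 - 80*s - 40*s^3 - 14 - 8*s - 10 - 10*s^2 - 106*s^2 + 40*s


(1) = -270*c^3 - 240*c^2
(2) = -y^2 - 3*y + 10
(3) = -10*w^3 - 45*w^2 - 50*w + 4*z^3 + z^2*(-29*w - 27) + z*(47*w^2 + 87*w + 38) - 15
(4) = -6*r^2 - 6*r
(5) = -40*s^3 - 116*s^2 - 48*s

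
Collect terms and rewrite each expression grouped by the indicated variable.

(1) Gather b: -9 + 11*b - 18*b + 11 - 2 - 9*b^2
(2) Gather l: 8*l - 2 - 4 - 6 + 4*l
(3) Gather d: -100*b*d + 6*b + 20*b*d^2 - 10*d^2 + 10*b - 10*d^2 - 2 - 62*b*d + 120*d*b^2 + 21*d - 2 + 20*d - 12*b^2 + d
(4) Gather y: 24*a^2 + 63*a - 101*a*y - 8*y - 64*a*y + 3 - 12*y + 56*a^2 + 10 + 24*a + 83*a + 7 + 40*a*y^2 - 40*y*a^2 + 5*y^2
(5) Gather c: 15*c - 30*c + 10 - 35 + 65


(1) = -9*b^2 - 7*b
(2) = 12*l - 12
(3) = -12*b^2 + 16*b + d^2*(20*b - 20) + d*(120*b^2 - 162*b + 42) - 4
(4) = 80*a^2 + 170*a + y^2*(40*a + 5) + y*(-40*a^2 - 165*a - 20) + 20
(5) = 40 - 15*c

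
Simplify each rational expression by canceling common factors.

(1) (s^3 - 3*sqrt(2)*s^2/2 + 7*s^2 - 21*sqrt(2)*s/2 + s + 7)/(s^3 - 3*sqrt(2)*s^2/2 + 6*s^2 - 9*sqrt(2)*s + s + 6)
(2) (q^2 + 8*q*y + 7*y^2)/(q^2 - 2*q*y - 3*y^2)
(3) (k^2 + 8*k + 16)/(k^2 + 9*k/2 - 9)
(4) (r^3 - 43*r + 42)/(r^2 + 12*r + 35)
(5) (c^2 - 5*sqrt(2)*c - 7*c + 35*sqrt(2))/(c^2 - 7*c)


(1) = (4*s + 28)/(4*s + 24)
(2) = (-q - 7*y)/(-q + 3*y)
(3) = (2*k^2 + 16*k + 32)/(2*k^2 + 9*k - 18)
(4) = (r^2 - 7*r + 6)/(r + 5)
(5) = (c - 5*sqrt(2))/c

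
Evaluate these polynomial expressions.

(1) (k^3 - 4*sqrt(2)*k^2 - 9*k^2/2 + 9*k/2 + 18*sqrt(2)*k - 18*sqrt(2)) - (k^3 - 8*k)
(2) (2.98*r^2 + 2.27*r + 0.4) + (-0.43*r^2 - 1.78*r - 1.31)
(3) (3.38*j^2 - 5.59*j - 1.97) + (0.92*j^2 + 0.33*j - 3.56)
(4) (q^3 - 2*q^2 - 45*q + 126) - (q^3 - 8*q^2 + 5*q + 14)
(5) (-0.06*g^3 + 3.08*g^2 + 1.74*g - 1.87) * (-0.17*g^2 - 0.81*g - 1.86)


(1) = -4*sqrt(2)*k^2 - 9*k^2/2 + 25*k/2 + 18*sqrt(2)*k - 18*sqrt(2)
(2) = 2.55*r^2 + 0.49*r - 0.91
(3) = 4.3*j^2 - 5.26*j - 5.53
(4) = 6*q^2 - 50*q + 112
(5) = 0.0102*g^5 - 0.475*g^4 - 2.679*g^3 - 6.8203*g^2 - 1.7217*g + 3.4782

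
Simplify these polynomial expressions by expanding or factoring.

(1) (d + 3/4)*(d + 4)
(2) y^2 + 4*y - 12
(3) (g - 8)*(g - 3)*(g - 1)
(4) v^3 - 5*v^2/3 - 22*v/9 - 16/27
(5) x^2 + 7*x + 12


(1) = d^2 + 19*d/4 + 3
(2) = (y - 2)*(y + 6)
(3) = g^3 - 12*g^2 + 35*g - 24
(4) = (v - 8/3)*(v + 1/3)*(v + 2/3)
(5) = (x + 3)*(x + 4)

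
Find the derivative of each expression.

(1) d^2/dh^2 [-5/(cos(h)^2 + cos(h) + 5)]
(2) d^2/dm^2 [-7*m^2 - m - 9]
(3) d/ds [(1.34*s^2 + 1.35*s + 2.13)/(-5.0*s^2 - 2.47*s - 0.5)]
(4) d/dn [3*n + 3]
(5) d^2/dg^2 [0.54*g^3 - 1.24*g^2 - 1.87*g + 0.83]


(1) = 5*(4*sin(h)^4 + 17*sin(h)^2 - 35*cos(h)/4 + 3*cos(3*h)/4 - 13)/(-sin(h)^2 + cos(h) + 6)^3
(2) = -14
(3) = (3.4402*s^2 + 19.96*s + 4.5861)/(25.0*s^4 + 24.7*s^3 + 11.1009*s^2 + 2.47*s + 0.25)
(4) = 3
(5) = 3.24*g - 2.48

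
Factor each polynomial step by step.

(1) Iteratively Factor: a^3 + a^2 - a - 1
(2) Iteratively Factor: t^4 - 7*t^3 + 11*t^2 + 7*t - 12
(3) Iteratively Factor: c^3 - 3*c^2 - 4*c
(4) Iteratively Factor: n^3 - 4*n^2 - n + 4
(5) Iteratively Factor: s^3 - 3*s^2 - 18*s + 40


(1) = (a + 1)*(a^2 - 1) = (a + 1)^2*(a - 1)
(2) = (t - 1)*(t^3 - 6*t^2 + 5*t + 12) = (t - 1)*(t + 1)*(t^2 - 7*t + 12) = (t - 4)*(t - 1)*(t + 1)*(t - 3)
(3) = (c - 4)*(c^2 + c) = (c - 4)*(c + 1)*(c)
(4) = (n - 4)*(n^2 - 1) = (n - 4)*(n + 1)*(n - 1)
(5) = (s + 4)*(s^2 - 7*s + 10) = (s - 5)*(s + 4)*(s - 2)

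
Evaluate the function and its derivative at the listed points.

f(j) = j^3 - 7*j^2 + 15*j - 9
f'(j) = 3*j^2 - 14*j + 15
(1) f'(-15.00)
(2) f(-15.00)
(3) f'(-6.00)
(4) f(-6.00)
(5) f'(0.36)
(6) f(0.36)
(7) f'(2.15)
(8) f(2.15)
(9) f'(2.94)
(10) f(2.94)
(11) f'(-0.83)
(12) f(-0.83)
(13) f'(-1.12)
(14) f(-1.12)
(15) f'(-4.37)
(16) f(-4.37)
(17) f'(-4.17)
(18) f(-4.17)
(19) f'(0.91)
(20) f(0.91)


(1) = 900.00
(2) = -5184.00
(3) = 207.00
(4) = -567.00
(5) = 10.35
(6) = -4.46
(7) = -1.23
(8) = 0.83
(9) = -0.23
(10) = 0.01
(11) = 28.69
(12) = -26.84
(13) = 34.44
(14) = -35.99
(15) = 133.47
(16) = -291.68
(17) = 125.55
(18) = -265.78
(19) = 4.74
(20) = -0.39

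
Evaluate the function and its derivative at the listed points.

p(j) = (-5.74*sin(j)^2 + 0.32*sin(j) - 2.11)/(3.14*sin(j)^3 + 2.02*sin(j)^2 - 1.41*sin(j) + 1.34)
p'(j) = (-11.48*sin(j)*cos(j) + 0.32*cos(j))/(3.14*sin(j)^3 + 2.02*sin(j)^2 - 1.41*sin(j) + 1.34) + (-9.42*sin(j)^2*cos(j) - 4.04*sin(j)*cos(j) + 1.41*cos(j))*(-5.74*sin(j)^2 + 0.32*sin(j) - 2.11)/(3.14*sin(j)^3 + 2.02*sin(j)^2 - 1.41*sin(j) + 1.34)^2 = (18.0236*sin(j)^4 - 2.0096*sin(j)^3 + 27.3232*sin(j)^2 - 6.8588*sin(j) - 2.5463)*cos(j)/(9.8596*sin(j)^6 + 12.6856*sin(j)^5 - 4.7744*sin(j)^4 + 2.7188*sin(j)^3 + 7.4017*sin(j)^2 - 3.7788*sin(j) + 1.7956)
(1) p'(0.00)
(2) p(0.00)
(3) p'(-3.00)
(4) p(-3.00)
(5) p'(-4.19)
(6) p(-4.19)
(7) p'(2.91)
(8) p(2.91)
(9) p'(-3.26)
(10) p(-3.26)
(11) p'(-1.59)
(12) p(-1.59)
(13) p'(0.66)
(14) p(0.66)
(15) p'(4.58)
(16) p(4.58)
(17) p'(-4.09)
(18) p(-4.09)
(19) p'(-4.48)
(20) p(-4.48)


(1) = -1.42
(2) = -1.57
(3) = 0.41
(4) = -1.45
(5) = -0.77
(6) = -1.67
(7) = 1.92
(8) = -2.02
(9) = 2.03
(10) = -1.78
(11) = -0.37
(12) = -5.01
(13) = 1.15
(14) = -2.08
(15) = -2.40
(16) = -4.85
(17) = -0.94
(18) = -1.76
(19) = -0.31
(20) = -1.52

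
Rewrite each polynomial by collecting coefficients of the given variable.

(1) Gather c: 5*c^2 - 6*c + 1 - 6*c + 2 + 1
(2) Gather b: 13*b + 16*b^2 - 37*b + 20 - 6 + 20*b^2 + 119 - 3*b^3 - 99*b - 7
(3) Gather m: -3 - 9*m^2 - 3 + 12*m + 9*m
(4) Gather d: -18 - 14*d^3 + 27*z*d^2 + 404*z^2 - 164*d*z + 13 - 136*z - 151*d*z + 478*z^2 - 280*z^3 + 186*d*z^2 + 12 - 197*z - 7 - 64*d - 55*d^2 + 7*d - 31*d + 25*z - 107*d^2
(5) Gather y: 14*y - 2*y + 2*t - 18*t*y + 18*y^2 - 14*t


(1) = 5*c^2 - 12*c + 4
(2) = -3*b^3 + 36*b^2 - 123*b + 126
(3) = -9*m^2 + 21*m - 6
(4) = -14*d^3 + d^2*(27*z - 162) + d*(186*z^2 - 315*z - 88) - 280*z^3 + 882*z^2 - 308*z
(5) = -12*t + 18*y^2 + y*(12 - 18*t)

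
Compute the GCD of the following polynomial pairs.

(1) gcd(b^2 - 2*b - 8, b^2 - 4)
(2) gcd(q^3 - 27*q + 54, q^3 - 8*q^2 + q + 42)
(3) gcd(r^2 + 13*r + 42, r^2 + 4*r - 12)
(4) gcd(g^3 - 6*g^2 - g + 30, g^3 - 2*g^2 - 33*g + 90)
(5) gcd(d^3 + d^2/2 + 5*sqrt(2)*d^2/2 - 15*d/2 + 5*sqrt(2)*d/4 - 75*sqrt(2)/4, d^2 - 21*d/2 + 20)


(1) = gcd((b - 4)*(b + 2), (b - 2)*(b + 2)) = b + 2
(2) = gcd((q - 3)^2*(q + 6), (q - 7)*(q - 3)*(q + 2)) = q - 3
(3) = r + 6
(4) = g^2 - 8*g + 15
(5) = d - 5/2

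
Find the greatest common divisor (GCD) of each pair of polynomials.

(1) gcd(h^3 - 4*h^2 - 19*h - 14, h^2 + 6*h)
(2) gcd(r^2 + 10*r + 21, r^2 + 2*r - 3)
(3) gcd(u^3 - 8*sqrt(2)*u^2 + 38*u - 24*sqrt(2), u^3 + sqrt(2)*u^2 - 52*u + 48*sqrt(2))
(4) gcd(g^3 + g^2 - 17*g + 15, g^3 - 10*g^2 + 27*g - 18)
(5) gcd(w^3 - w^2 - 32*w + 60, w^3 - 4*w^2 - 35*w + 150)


(1) = 1
(2) = gcd((r + 3)*(r + 7), (r - 1)*(r + 3)) = r + 3
(3) = gcd((u - 4*sqrt(2))*(u - 3*sqrt(2))*(u - sqrt(2)), (u - 4*sqrt(2))*(u - sqrt(2))*(u + 6*sqrt(2))) = u^2 - 5*sqrt(2)*u + 8
(4) = gcd((g - 3)*(g - 1)*(g + 5), (g - 6)*(g - 3)*(g - 1)) = g^2 - 4*g + 3
(5) = gcd((w - 5)*(w - 2)*(w + 6), (w - 5)^2*(w + 6)) = w^2 + w - 30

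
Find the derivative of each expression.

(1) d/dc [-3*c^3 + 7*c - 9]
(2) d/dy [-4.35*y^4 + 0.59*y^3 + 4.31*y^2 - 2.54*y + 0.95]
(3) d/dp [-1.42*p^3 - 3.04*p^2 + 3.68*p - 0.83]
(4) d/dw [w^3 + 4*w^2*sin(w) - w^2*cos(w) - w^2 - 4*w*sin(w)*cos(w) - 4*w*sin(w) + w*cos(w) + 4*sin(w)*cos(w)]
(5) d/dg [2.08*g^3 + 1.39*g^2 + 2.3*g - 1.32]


(1) = 7 - 9*c^2
(2) = -17.4*y^3 + 1.77*y^2 + 8.62*y - 2.54
(3) = -4.26*p^2 - 6.08*p + 3.68
(4) = w^2*sin(w) + 4*w^2*cos(w) + 3*w^2 + 7*w*sin(w) - 6*w*cos(w) - 4*w*cos(2*w) - 2*w - 4*sin(w) - 2*sin(2*w) + cos(w) + 4*cos(2*w)
(5) = 6.24*g^2 + 2.78*g + 2.3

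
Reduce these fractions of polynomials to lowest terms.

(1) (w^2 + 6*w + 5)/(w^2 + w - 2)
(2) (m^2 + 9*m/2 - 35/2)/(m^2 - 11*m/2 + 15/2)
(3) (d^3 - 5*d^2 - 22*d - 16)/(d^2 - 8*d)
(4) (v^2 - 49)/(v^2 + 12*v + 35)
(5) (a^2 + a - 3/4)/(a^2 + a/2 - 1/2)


(1) = (w^2 + 6*w + 5)/(w^2 + w - 2)
(2) = (m + 7)/(m - 3)
(3) = (d^2 + 3*d + 2)/d
(4) = (v - 7)/(v + 5)
(5) = (2*a + 3)/(2*a + 2)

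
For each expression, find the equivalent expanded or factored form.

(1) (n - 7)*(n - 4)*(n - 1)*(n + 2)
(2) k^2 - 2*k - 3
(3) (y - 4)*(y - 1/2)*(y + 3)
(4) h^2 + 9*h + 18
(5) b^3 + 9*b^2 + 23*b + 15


(1) = n^4 - 10*n^3 + 15*n^2 + 50*n - 56
(2) = (k - 3)*(k + 1)
(3) = y^3 - 3*y^2/2 - 23*y/2 + 6
(4) = (h + 3)*(h + 6)
(5) = (b + 1)*(b + 3)*(b + 5)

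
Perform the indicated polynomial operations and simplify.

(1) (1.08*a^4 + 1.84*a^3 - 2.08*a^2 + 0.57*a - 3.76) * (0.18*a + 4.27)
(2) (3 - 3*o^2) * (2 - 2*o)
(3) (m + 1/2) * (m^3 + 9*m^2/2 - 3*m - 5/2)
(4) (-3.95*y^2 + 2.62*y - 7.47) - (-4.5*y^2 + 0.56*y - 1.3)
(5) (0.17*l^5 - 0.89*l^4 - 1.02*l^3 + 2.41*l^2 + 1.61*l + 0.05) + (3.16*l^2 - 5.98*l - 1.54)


(1) = 0.1944*a^5 + 4.9428*a^4 + 7.4824*a^3 - 8.779*a^2 + 1.7571*a - 16.0552
(2) = 6*o^3 - 6*o^2 - 6*o + 6
(3) = m^4 + 5*m^3 - 3*m^2/4 - 4*m - 5/4
(4) = 0.55*y^2 + 2.06*y - 6.17
(5) = 0.17*l^5 - 0.89*l^4 - 1.02*l^3 + 5.57*l^2 - 4.37*l - 1.49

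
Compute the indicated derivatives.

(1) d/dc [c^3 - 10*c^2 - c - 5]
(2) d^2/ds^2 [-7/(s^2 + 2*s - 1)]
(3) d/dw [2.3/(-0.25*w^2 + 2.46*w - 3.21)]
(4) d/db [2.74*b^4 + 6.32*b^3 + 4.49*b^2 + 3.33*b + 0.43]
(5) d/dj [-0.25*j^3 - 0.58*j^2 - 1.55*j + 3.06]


(1) = 3*c^2 - 20*c - 1
(2) = 14*(s^2 + 2*s - 4*(s + 1)^2 - 1)/(s^2 + 2*s - 1)^3
(3) = (1.15*w - 5.658)/(0.25*w^2 - 2.46*w + 3.21)^2
(4) = 10.96*b^3 + 18.96*b^2 + 8.98*b + 3.33
(5) = -0.75*j^2 - 1.16*j - 1.55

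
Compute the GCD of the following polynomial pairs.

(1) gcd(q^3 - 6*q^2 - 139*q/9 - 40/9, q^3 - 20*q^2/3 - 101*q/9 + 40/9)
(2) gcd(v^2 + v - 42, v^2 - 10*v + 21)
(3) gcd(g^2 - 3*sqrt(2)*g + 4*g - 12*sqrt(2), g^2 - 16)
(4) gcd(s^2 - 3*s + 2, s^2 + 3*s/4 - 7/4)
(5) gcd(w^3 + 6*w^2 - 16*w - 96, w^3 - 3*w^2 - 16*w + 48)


(1) = gcd((q - 8)*(q + 1/3)*(q + 5/3), (q - 8)*(q - 1/3)*(q + 5/3)) = q^2 - 19*q/3 - 40/3
(2) = gcd((v - 6)*(v + 7), (v - 7)*(v - 3)) = 1
(3) = g + 4
(4) = gcd((s - 2)*(s - 1), (s - 1)*(s + 7/4)) = s - 1
(5) = w^2 - 16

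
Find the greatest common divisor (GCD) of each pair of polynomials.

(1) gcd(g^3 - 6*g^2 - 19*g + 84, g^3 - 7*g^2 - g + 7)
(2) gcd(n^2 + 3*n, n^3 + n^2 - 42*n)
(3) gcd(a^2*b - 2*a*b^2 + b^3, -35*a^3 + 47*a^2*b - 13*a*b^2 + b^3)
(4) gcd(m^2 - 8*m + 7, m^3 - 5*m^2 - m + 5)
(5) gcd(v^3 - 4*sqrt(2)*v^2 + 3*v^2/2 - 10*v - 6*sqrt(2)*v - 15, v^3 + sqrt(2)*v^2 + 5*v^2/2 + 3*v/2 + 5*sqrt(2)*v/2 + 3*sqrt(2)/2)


(1) = g - 7
(2) = gcd(n*(n + 3), n*(n - 6)*(n + 7)) = n
(3) = gcd(b*(-a + b)^2, (-7*a + b)*(-5*a + b)*(-a + b)) = a - b
(4) = gcd((m - 7)*(m - 1), (m - 5)*(m - 1)*(m + 1)) = m - 1
(5) = gcd((v + 3/2)*(v - 5*sqrt(2))*(v + sqrt(2)), (v + 1)*(v + 3/2)*(v + sqrt(2))) = v^2 + v*(sqrt(2) + 3/2) + 3*sqrt(2)/2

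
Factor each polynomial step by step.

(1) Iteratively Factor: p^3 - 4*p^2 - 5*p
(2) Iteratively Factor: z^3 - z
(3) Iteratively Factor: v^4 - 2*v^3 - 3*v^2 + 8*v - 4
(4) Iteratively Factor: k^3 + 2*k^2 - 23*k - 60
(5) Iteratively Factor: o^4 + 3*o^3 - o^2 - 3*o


(1) = (p + 1)*(p^2 - 5*p) = (p - 5)*(p + 1)*(p)
(2) = (z)*(z^2 - 1) = z*(z - 1)*(z + 1)
(3) = (v - 2)*(v^3 - 3*v + 2) = (v - 2)*(v + 2)*(v^2 - 2*v + 1) = (v - 2)*(v - 1)*(v + 2)*(v - 1)
(4) = (k + 4)*(k^2 - 2*k - 15) = (k - 5)*(k + 4)*(k + 3)
(5) = (o + 3)*(o^3 - o) = o*(o + 3)*(o^2 - 1) = o*(o - 1)*(o + 3)*(o + 1)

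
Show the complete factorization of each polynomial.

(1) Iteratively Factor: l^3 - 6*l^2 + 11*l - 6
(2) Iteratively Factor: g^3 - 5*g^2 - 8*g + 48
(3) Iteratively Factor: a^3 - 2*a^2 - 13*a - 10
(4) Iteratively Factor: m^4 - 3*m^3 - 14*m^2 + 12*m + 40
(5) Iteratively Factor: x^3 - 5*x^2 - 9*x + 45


(1) = (l - 3)*(l^2 - 3*l + 2) = (l - 3)*(l - 1)*(l - 2)
(2) = (g - 4)*(g^2 - g - 12) = (g - 4)*(g + 3)*(g - 4)
(3) = (a + 1)*(a^2 - 3*a - 10) = (a + 1)*(a + 2)*(a - 5)
(4) = (m - 5)*(m^3 + 2*m^2 - 4*m - 8) = (m - 5)*(m + 2)*(m^2 - 4) = (m - 5)*(m + 2)^2*(m - 2)
(5) = (x + 3)*(x^2 - 8*x + 15) = (x - 5)*(x + 3)*(x - 3)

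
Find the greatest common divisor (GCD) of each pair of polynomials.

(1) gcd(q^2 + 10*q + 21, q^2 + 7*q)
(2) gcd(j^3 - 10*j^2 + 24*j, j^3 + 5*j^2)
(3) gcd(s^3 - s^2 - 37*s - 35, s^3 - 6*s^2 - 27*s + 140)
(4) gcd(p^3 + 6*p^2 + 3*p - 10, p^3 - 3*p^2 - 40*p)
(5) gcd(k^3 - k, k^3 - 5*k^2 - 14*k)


(1) = gcd((q + 3)*(q + 7), q*(q + 7)) = q + 7
(2) = j
(3) = s^2 - 2*s - 35
(4) = gcd((p - 1)*(p + 2)*(p + 5), p*(p - 8)*(p + 5)) = p + 5
(5) = k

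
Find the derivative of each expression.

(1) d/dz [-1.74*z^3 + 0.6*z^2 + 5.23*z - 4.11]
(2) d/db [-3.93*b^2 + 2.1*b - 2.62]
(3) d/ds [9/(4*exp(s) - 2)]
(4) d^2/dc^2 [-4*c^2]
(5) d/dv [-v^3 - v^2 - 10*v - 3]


(1) = -5.22*z^2 + 1.2*z + 5.23
(2) = 2.1 - 7.86*b
(3) = -9*exp(s)/(2*exp(s) - 1)^2
(4) = -8
(5) = -3*v^2 - 2*v - 10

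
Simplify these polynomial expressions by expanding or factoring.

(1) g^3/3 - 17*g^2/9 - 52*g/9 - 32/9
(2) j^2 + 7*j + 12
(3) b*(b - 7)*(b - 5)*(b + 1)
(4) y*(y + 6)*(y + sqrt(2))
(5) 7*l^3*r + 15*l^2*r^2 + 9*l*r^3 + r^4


(1) = (g/3 + 1/3)*(g - 8)*(g + 4/3)
(2) = (j + 3)*(j + 4)
(3) = b^4 - 11*b^3 + 23*b^2 + 35*b
(4) = y^3 + sqrt(2)*y^2 + 6*y^2 + 6*sqrt(2)*y
(5) = r*(l + r)^2*(7*l + r)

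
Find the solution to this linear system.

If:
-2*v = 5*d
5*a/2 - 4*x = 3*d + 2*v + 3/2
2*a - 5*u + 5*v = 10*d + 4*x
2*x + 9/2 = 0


Then:
a = 8*v/25 - 3
d = -2*v/5
u = 241*v/125 + 3/5
x = -9/4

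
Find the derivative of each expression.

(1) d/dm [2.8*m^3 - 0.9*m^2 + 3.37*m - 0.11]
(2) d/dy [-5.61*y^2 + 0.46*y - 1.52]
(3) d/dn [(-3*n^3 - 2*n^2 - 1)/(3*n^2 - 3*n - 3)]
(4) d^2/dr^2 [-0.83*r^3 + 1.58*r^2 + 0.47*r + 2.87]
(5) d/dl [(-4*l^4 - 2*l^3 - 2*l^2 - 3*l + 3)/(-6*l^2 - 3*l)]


(1) = 8.4*m^2 - 1.8*m + 3.37
(2) = 0.46 - 11.22*y
(3) = (n*(9*n + 4)*(-n^2 + n + 1) + (2*n - 1)*(3*n^3 + 2*n^2 + 1))/(3*(-n^2 + n + 1)^2)
(4) = 3.16 - 4.98*r
(5) = (16*l^5 + 16*l^4 + 4*l^3 - 4*l^2 + 12*l + 3)/(3*l^2*(4*l^2 + 4*l + 1))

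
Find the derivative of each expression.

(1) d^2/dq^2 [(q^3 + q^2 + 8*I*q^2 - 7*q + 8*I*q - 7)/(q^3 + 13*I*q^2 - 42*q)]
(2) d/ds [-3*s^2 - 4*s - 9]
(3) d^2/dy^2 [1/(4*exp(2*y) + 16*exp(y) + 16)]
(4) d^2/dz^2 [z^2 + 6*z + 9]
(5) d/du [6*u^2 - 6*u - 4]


(1) = 2*(q^3*(1 - 5*I) + 3*I*q^2 - 18*q - 36*I)/(q^3*(q^3 + 18*I*q^2 - 108*q - 216*I))
(2) = -6*s - 4
(3) = (exp(y) - 1)*exp(y)/(exp(4*y) + 8*exp(3*y) + 24*exp(2*y) + 32*exp(y) + 16)
(4) = 2
(5) = 12*u - 6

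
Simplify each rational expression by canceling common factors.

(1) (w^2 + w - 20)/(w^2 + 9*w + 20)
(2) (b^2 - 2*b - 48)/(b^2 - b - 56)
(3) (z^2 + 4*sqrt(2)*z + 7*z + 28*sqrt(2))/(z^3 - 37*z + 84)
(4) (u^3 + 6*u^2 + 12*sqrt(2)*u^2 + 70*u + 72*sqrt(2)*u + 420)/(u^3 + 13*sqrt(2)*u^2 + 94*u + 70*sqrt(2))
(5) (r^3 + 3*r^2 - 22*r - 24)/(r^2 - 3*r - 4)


(1) = (w - 4)/(w + 4)
(2) = (b + 6)/(b + 7)
(3) = (z + 4*sqrt(2))/(z^2 - 7*z + 12)
(4) = (u + 6)/(u + sqrt(2))
(5) = r + 6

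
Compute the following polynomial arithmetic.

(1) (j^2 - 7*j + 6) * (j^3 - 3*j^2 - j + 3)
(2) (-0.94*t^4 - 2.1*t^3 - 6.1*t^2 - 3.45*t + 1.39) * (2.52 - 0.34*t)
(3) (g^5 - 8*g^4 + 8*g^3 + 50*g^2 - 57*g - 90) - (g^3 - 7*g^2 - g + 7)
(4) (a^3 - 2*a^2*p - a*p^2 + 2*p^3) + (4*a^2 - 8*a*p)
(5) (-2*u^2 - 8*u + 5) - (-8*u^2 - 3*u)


(1) = j^5 - 10*j^4 + 26*j^3 - 8*j^2 - 27*j + 18
(2) = 0.3196*t^5 - 1.6548*t^4 - 3.218*t^3 - 14.199*t^2 - 9.1666*t + 3.5028
(3) = g^5 - 8*g^4 + 7*g^3 + 57*g^2 - 56*g - 97
(4) = a^3 - 2*a^2*p + 4*a^2 - a*p^2 - 8*a*p + 2*p^3
(5) = 6*u^2 - 5*u + 5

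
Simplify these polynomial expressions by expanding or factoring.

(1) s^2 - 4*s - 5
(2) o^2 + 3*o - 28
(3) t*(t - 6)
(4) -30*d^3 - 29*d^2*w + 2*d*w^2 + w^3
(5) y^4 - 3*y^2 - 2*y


(1) = (s - 5)*(s + 1)
(2) = (o - 4)*(o + 7)
(3) = t^2 - 6*t
(4) = (-5*d + w)*(d + w)*(6*d + w)
(5) = y*(y - 2)*(y + 1)^2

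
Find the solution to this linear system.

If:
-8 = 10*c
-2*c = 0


Then:
No Solution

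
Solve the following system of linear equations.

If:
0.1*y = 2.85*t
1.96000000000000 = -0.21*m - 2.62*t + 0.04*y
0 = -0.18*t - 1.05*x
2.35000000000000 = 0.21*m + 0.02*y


Then:
m = 24.05
t = -4.74
x = 0.81
y = -134.98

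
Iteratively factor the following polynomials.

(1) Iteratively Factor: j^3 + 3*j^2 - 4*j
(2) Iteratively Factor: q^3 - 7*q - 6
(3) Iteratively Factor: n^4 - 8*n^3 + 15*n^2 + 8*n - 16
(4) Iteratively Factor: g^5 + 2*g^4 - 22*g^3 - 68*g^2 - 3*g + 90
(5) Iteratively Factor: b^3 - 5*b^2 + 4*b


(1) = (j)*(j^2 + 3*j - 4) = j*(j + 4)*(j - 1)
(2) = (q - 3)*(q^2 + 3*q + 2) = (q - 3)*(q + 1)*(q + 2)
(3) = (n - 1)*(n^3 - 7*n^2 + 8*n + 16) = (n - 4)*(n - 1)*(n^2 - 3*n - 4) = (n - 4)^2*(n - 1)*(n + 1)
(4) = (g + 2)*(g^4 - 22*g^2 - 24*g + 45) = (g - 1)*(g + 2)*(g^3 + g^2 - 21*g - 45) = (g - 1)*(g + 2)*(g + 3)*(g^2 - 2*g - 15) = (g - 1)*(g + 2)*(g + 3)^2*(g - 5)
(5) = (b - 1)*(b^2 - 4*b) = b*(b - 1)*(b - 4)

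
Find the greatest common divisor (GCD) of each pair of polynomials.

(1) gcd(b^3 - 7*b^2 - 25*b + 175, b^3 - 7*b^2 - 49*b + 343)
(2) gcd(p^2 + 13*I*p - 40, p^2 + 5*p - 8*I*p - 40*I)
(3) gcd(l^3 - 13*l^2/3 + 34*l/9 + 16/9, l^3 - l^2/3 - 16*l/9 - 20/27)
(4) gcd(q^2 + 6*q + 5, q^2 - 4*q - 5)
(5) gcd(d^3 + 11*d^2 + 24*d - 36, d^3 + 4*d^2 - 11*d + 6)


(1) = gcd((b - 7)*(b - 5)*(b + 5), (b - 7)^2*(b + 7)) = b - 7
(2) = 1
(3) = gcd((l - 8/3)*(l - 2)*(l + 1/3), (l - 5/3)*(l + 2/3)^2) = 1
(4) = gcd((q + 1)*(q + 5), (q - 5)*(q + 1)) = q + 1
(5) = gcd((d - 1)*(d + 6)^2, (d - 1)^2*(d + 6)) = d^2 + 5*d - 6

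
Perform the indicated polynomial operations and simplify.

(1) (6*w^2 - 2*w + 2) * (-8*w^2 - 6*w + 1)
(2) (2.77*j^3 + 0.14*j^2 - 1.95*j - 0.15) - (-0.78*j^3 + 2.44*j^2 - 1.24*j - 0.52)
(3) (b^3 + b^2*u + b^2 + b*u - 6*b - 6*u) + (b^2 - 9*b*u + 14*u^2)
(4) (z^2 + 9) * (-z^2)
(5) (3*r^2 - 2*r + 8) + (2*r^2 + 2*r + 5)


(1) = -48*w^4 - 20*w^3 + 2*w^2 - 14*w + 2
(2) = 3.55*j^3 - 2.3*j^2 - 0.71*j + 0.37
(3) = b^3 + b^2*u + 2*b^2 - 8*b*u - 6*b + 14*u^2 - 6*u
(4) = -z^4 - 9*z^2
(5) = 5*r^2 + 13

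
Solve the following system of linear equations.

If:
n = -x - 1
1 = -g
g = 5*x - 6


Then:
g = -1
n = -2
x = 1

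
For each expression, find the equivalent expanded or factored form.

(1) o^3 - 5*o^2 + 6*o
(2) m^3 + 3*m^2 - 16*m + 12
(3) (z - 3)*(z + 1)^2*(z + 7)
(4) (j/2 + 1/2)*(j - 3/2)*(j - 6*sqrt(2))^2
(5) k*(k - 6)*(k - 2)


(1) = o*(o - 3)*(o - 2)
(2) = (m - 2)*(m - 1)*(m + 6)
(3) = z^4 + 6*z^3 - 12*z^2 - 38*z - 21
(4) = j^4/2 - 6*sqrt(2)*j^3 - j^3/4 + 3*sqrt(2)*j^2 + 141*j^2/4 - 18*j + 9*sqrt(2)*j - 54
(5) = k^3 - 8*k^2 + 12*k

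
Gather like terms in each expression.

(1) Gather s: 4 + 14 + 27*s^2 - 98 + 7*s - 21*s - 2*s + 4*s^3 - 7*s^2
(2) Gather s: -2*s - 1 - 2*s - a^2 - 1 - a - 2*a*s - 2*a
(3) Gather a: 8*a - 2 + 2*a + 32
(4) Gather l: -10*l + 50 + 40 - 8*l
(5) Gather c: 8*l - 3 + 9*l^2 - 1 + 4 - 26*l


(1) = 4*s^3 + 20*s^2 - 16*s - 80
(2) = -a^2 - 3*a + s*(-2*a - 4) - 2
(3) = 10*a + 30
(4) = 90 - 18*l
(5) = 9*l^2 - 18*l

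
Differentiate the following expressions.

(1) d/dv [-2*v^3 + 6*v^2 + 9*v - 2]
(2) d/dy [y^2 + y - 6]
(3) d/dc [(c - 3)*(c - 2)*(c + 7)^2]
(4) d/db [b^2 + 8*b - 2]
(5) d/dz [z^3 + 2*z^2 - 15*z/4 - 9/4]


(1) = -6*v^2 + 12*v + 9
(2) = 2*y + 1
(3) = 4*c^3 + 27*c^2 - 30*c - 161
(4) = 2*b + 8
(5) = 3*z^2 + 4*z - 15/4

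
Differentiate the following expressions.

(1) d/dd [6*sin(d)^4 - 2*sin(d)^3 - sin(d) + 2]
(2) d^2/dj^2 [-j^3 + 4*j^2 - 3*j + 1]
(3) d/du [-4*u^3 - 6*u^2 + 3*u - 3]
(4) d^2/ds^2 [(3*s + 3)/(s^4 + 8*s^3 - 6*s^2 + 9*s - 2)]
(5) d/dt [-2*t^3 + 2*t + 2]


(1) = (24*sin(d)^3 - 6*sin(d)^2 - 1)*cos(d)
(2) = 8 - 6*j
(3) = -12*u^2 - 12*u + 3
(4) = 6*((s + 1)*(4*s^3 + 24*s^2 - 12*s + 9)^2 + (-4*s^3 - 24*s^2 + 12*s - 6*(s + 1)*(s^2 + 4*s - 1) - 9)*(s^4 + 8*s^3 - 6*s^2 + 9*s - 2))/(s^4 + 8*s^3 - 6*s^2 + 9*s - 2)^3
(5) = 2 - 6*t^2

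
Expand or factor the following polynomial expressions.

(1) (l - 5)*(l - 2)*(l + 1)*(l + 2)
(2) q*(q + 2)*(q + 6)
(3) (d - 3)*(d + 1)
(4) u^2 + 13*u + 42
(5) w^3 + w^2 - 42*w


(1) = l^4 - 4*l^3 - 9*l^2 + 16*l + 20
(2) = q^3 + 8*q^2 + 12*q
(3) = d^2 - 2*d - 3
(4) = (u + 6)*(u + 7)
(5) = w*(w - 6)*(w + 7)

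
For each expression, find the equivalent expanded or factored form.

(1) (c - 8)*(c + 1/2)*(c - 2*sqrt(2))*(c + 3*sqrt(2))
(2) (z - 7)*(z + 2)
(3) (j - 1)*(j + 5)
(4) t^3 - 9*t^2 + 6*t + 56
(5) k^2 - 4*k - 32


(1) = c^4 - 15*c^3/2 + sqrt(2)*c^3 - 16*c^2 - 15*sqrt(2)*c^2/2 - 4*sqrt(2)*c + 90*c + 48
(2) = z^2 - 5*z - 14
(3) = j^2 + 4*j - 5
(4) = (t - 7)*(t - 4)*(t + 2)
(5) = (k - 8)*(k + 4)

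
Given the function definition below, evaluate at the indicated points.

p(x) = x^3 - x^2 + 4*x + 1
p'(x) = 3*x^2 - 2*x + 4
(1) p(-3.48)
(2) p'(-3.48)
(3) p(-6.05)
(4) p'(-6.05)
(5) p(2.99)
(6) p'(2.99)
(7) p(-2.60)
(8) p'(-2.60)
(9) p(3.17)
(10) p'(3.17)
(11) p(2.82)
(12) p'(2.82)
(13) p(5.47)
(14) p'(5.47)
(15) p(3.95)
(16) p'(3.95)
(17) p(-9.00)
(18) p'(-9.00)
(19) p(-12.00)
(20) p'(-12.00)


(1) = -67.17
(2) = 47.29
(3) = -281.25
(4) = 125.91
(5) = 30.75
(6) = 24.84
(7) = -33.74
(8) = 29.48
(9) = 35.49
(10) = 27.81
(11) = 26.75
(12) = 22.22
(13) = 156.63
(14) = 82.82
(15) = 62.83
(16) = 42.91
(17) = -845.00
(18) = 265.00
(19) = -1919.00
(20) = 460.00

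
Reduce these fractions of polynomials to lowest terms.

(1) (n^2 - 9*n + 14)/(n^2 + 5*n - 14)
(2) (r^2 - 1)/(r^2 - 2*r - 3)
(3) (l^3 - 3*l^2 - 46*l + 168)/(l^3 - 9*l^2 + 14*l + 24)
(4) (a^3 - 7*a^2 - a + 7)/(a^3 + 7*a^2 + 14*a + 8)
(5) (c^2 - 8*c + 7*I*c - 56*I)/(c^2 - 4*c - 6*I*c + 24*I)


(1) = (n - 7)/(n + 7)
(2) = (r - 1)/(r - 3)
(3) = (l + 7)/(l + 1)
(4) = (a^2 - 8*a + 7)/(a^2 + 6*a + 8)
(5) = (c^2 + c*(-8 + 7*I) - 56*I)/(c^2 + c*(-4 - 6*I) + 24*I)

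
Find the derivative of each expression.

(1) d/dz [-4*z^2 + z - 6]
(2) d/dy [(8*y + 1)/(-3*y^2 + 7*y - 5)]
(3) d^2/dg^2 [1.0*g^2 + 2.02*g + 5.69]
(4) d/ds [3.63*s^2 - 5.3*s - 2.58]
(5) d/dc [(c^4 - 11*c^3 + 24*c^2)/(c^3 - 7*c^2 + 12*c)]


(1) = 1 - 8*z
(2) = (24*y^2 + 6*y - 47)/(9*y^4 - 42*y^3 + 79*y^2 - 70*y + 25)
(3) = 2.00000000000000
(4) = 7.26*s - 5.3
(5) = (c^2 - 8*c + 32)/(c^2 - 8*c + 16)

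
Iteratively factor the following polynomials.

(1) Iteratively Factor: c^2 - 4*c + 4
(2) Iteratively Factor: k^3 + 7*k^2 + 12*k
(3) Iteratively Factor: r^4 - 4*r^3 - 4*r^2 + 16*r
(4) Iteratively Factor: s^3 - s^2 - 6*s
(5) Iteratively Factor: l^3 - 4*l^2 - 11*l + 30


(1) = (c - 2)*(c - 2)
(2) = (k + 4)*(k^2 + 3*k) = (k + 3)*(k + 4)*(k)
(3) = (r + 2)*(r^3 - 6*r^2 + 8*r) = r*(r + 2)*(r^2 - 6*r + 8) = r*(r - 2)*(r + 2)*(r - 4)
(4) = (s + 2)*(s^2 - 3*s) = s*(s + 2)*(s - 3)
(5) = (l - 5)*(l^2 + l - 6) = (l - 5)*(l + 3)*(l - 2)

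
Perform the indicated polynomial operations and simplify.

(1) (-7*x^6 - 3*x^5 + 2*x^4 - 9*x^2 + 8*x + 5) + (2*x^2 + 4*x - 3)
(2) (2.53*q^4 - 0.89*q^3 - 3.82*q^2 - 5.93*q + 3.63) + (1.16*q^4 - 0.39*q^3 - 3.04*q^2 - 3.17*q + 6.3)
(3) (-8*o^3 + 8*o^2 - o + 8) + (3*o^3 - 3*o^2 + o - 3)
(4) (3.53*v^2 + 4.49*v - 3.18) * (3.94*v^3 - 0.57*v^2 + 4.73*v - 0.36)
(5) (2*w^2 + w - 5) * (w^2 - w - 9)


(1) = -7*x^6 - 3*x^5 + 2*x^4 - 7*x^2 + 12*x + 2
(2) = 3.69*q^4 - 1.28*q^3 - 6.86*q^2 - 9.1*q + 9.93
(3) = -5*o^3 + 5*o^2 + 5
(4) = 13.9082*v^5 + 15.6785*v^4 + 1.6084*v^3 + 21.7795*v^2 - 16.6578*v + 1.1448
(5) = 2*w^4 - w^3 - 24*w^2 - 4*w + 45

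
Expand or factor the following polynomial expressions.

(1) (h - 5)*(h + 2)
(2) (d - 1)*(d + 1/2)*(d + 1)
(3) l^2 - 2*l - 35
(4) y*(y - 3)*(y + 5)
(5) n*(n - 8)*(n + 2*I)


(1) = h^2 - 3*h - 10
(2) = d^3 + d^2/2 - d - 1/2
(3) = (l - 7)*(l + 5)
(4) = y^3 + 2*y^2 - 15*y
(5) = n^3 - 8*n^2 + 2*I*n^2 - 16*I*n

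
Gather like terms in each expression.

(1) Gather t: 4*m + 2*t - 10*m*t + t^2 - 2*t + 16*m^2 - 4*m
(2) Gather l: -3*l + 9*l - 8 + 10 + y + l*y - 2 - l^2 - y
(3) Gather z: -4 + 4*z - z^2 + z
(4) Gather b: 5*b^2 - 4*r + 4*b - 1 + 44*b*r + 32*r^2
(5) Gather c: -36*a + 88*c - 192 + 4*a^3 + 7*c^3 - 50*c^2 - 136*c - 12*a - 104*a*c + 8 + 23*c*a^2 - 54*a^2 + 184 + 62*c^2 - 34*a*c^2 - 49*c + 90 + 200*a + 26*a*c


(1) = 16*m^2 - 10*m*t + t^2
(2) = -l^2 + l*(y + 6)
(3) = -z^2 + 5*z - 4
(4) = 5*b^2 + b*(44*r + 4) + 32*r^2 - 4*r - 1
(5) = 4*a^3 - 54*a^2 + 152*a + 7*c^3 + c^2*(12 - 34*a) + c*(23*a^2 - 78*a - 97) + 90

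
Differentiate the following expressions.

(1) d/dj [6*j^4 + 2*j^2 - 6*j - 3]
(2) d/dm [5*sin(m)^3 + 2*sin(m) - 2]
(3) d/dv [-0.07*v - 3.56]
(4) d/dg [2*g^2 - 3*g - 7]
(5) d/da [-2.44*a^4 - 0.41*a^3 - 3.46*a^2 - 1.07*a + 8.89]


(1) = 24*j^3 + 4*j - 6
(2) = (15*sin(m)^2 + 2)*cos(m)
(3) = -0.0700000000000000
(4) = 4*g - 3
(5) = -9.76*a^3 - 1.23*a^2 - 6.92*a - 1.07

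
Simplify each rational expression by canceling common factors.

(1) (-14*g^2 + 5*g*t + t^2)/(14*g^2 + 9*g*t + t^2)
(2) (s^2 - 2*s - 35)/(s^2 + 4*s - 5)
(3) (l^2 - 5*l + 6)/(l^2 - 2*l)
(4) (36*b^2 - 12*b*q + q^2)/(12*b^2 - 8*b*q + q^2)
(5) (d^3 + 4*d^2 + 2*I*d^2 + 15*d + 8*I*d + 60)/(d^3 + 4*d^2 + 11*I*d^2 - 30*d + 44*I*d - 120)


(1) = (-2*g + t)/(2*g + t)
(2) = (s - 7)/(s - 1)
(3) = (l - 3)/l
(4) = (-6*b + q)/(-2*b + q)
(5) = (d - 3*I)/(d + 6*I)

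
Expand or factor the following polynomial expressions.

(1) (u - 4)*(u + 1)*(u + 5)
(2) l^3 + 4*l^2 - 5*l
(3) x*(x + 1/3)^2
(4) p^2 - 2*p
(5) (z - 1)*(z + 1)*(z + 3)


(1) = u^3 + 2*u^2 - 19*u - 20
(2) = l*(l - 1)*(l + 5)
(3) = x^3 + 2*x^2/3 + x/9
(4) = p*(p - 2)
(5) = z^3 + 3*z^2 - z - 3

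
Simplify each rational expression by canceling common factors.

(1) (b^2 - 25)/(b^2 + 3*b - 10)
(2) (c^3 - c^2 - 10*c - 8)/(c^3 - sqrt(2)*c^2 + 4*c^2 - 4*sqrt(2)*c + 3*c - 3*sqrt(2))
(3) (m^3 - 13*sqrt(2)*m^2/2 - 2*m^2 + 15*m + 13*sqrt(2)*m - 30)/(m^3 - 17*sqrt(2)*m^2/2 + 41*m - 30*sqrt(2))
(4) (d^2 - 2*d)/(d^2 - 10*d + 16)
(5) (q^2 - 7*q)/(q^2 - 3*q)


(1) = (b - 5)/(b - 2)
(2) = (c^2 - 2*c - 8)/(c^2 + c*(3 - sqrt(2)) - 3*sqrt(2))
(3) = (4*m - 8)/(4*m - 8*sqrt(2))
(4) = d/(d - 8)
(5) = (q - 7)/(q - 3)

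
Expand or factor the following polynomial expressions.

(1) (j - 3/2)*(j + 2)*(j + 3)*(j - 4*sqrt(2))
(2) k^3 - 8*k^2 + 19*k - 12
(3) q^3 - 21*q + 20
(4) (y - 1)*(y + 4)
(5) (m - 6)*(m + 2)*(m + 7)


(1) = j^4 - 4*sqrt(2)*j^3 + 7*j^3/2 - 14*sqrt(2)*j^2 - 3*j^2/2 - 9*j + 6*sqrt(2)*j + 36*sqrt(2)
(2) = (k - 4)*(k - 3)*(k - 1)
(3) = (q - 4)*(q - 1)*(q + 5)
(4) = y^2 + 3*y - 4
(5) = m^3 + 3*m^2 - 40*m - 84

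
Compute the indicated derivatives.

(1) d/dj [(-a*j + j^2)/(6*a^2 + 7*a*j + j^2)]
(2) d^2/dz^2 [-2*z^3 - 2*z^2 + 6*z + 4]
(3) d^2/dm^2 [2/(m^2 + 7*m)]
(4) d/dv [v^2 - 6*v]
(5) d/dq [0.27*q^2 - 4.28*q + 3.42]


(1) = (j*(a - j)*(7*a + 2*j) + (-a + 2*j)*(6*a^2 + 7*a*j + j^2))/(6*a^2 + 7*a*j + j^2)^2
(2) = -12*z - 4
(3) = 4*(-m*(m + 7) + (2*m + 7)^2)/(m^3*(m + 7)^3)
(4) = 2*v - 6
(5) = 0.54*q - 4.28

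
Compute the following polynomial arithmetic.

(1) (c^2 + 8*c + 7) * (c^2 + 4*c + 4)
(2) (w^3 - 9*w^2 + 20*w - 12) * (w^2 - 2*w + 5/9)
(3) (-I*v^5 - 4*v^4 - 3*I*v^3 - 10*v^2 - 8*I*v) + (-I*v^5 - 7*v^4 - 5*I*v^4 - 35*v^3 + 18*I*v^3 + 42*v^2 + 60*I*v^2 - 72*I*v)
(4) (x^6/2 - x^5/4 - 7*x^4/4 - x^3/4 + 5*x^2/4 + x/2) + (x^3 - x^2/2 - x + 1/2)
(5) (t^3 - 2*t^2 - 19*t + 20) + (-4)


(1) = c^4 + 12*c^3 + 43*c^2 + 60*c + 28
(2) = w^5 - 11*w^4 + 347*w^3/9 - 57*w^2 + 316*w/9 - 20/3
(3) = -2*I*v^5 - 11*v^4 - 5*I*v^4 - 35*v^3 + 15*I*v^3 + 32*v^2 + 60*I*v^2 - 80*I*v
(4) = x^6/2 - x^5/4 - 7*x^4/4 + 3*x^3/4 + 3*x^2/4 - x/2 + 1/2
(5) = t^3 - 2*t^2 - 19*t + 16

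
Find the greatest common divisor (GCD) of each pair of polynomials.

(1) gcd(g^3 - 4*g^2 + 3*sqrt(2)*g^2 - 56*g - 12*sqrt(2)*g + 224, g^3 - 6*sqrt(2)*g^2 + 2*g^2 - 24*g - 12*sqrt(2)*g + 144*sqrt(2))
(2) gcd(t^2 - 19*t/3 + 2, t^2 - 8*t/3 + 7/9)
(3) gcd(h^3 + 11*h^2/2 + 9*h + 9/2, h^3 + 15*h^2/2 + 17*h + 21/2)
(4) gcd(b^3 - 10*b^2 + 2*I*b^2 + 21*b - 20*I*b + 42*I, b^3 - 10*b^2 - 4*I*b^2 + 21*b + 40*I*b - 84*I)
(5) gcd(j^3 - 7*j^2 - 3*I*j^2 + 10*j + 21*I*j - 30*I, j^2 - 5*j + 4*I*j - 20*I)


(1) = gcd((g - 4)*(g - 4*sqrt(2))*(g + 7*sqrt(2)), (g - 4)*(g + 6)*(g - 6*sqrt(2))) = g - 4
(2) = gcd((t - 6)*(t - 1/3), (t - 7/3)*(t - 1/3)) = t - 1/3
(3) = gcd((h + 1)*(h + 3/2)*(h + 3), (h + 1)*(h + 3)*(h + 7/2)) = h^2 + 4*h + 3
(4) = gcd((b - 7)*(b - 3)*(b + 2*I), (b - 7)*(b - 3)*(b - 4*I)) = b^2 - 10*b + 21
(5) = j - 5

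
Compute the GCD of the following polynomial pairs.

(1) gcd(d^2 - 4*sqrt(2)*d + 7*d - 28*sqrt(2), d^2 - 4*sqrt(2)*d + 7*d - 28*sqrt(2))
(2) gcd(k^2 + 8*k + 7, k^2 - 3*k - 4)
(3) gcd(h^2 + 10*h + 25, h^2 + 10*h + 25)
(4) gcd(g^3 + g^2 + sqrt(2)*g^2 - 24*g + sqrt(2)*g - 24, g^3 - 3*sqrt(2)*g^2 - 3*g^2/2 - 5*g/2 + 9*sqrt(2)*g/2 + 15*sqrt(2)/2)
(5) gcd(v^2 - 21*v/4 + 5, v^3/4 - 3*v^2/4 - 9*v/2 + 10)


(1) = gcd((d + 7)*(d - 4*sqrt(2)), (d + 7)*(d - 4*sqrt(2))) = d^2 + d*(7 - 4*sqrt(2)) - 28*sqrt(2)
(2) = gcd((k + 1)*(k + 7), (k - 4)*(k + 1)) = k + 1
(3) = gcd((h + 5)^2, (h + 5)^2) = h^2 + 10*h + 25
(4) = g^2 + g*(1 - 3*sqrt(2)) - 3*sqrt(2)
(5) = gcd((v - 4)*(v - 5/4), (v/4 + 1)*(v - 5)*(v - 2)) = 1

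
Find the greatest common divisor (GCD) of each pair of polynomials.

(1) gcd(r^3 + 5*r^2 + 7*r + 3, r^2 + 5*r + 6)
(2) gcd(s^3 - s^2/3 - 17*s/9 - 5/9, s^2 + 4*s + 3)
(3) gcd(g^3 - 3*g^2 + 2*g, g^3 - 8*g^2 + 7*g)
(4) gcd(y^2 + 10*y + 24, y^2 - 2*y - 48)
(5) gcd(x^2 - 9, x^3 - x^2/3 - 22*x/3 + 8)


(1) = r + 3
(2) = s + 1
(3) = gcd(g*(g - 2)*(g - 1), g*(g - 7)*(g - 1)) = g^2 - g
(4) = y + 6
(5) = gcd((x - 3)*(x + 3), (x - 2)*(x - 4/3)*(x + 3)) = x + 3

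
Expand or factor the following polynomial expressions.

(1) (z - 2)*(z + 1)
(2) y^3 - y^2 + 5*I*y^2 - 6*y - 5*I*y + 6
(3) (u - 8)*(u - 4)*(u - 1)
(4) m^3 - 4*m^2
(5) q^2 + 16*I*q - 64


(1) = z^2 - z - 2
(2) = (y - 1)*(y + 2*I)*(y + 3*I)
(3) = u^3 - 13*u^2 + 44*u - 32
(4) = m^2*(m - 4)
(5) = (q + 8*I)^2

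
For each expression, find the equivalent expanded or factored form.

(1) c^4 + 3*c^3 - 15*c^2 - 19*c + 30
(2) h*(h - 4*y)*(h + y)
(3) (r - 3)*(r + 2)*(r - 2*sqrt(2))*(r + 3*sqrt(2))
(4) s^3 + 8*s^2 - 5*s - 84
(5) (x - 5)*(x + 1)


(1) = (c - 3)*(c - 1)*(c + 2)*(c + 5)
(2) = h^3 - 3*h^2*y - 4*h*y^2
(3) = r^4 - r^3 + sqrt(2)*r^3 - 18*r^2 - sqrt(2)*r^2 - 6*sqrt(2)*r + 12*r + 72
(4) = (s - 3)*(s + 4)*(s + 7)
(5) = x^2 - 4*x - 5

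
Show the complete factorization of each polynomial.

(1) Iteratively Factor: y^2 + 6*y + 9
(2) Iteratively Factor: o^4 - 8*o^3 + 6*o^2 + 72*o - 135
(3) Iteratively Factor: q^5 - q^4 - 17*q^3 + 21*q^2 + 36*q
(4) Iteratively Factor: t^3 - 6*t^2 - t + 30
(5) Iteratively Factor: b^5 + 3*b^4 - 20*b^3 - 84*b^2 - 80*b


(1) = (y + 3)*(y + 3)
(2) = (o - 3)*(o^3 - 5*o^2 - 9*o + 45) = (o - 3)*(o + 3)*(o^2 - 8*o + 15) = (o - 3)^2*(o + 3)*(o - 5)
(3) = (q - 3)*(q^4 + 2*q^3 - 11*q^2 - 12*q) = q*(q - 3)*(q^3 + 2*q^2 - 11*q - 12) = q*(q - 3)*(q + 1)*(q^2 + q - 12) = q*(q - 3)^2*(q + 1)*(q + 4)
(4) = (t + 2)*(t^2 - 8*t + 15) = (t - 3)*(t + 2)*(t - 5)
(5) = (b + 4)*(b^4 - b^3 - 16*b^2 - 20*b) = (b + 2)*(b + 4)*(b^3 - 3*b^2 - 10*b) = (b - 5)*(b + 2)*(b + 4)*(b^2 + 2*b) = b*(b - 5)*(b + 2)*(b + 4)*(b + 2)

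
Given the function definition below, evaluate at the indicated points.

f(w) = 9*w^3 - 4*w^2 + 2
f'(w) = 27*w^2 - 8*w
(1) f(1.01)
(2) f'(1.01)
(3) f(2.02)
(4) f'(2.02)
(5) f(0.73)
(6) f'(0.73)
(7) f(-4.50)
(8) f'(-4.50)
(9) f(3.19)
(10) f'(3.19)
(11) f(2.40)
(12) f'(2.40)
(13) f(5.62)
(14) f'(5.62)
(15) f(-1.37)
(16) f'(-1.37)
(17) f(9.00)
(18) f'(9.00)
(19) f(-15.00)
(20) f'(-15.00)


(1) = 7.19
(2) = 19.46
(3) = 59.86
(4) = 94.01
(5) = 3.37
(6) = 8.55
(7) = -899.12
(8) = 582.75
(9) = 253.45
(10) = 249.23
(11) = 103.38
(12) = 136.32
(13) = 1473.20
(14) = 807.82
(15) = -28.65
(16) = 61.64
(17) = 6239.00
(18) = 2115.00
(19) = -31273.00
(20) = 6195.00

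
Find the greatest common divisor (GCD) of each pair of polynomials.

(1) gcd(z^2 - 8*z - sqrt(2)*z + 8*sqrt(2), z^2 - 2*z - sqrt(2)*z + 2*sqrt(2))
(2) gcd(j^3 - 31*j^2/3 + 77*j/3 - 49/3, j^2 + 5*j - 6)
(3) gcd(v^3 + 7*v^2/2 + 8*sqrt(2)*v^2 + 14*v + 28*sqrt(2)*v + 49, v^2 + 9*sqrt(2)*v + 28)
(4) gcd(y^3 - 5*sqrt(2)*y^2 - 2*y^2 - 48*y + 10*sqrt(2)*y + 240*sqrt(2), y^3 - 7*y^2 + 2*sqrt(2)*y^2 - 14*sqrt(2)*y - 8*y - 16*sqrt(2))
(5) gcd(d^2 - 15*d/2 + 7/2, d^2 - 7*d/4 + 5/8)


(1) = gcd((z - 8)*(z - sqrt(2)), (z - 2)*(z - sqrt(2))) = z - sqrt(2)
(2) = gcd((j - 7)*(j - 7/3)*(j - 1), (j - 1)*(j + 6)) = j - 1
(3) = gcd((v + 7/2)*(v + sqrt(2))*(v + 7*sqrt(2)), (v + 2*sqrt(2))*(v + 7*sqrt(2))) = v + 7*sqrt(2)
(4) = gcd((y - 8)*(y + 6)*(y - 5*sqrt(2)), (y - 8)*(y + 1)*(y + 2*sqrt(2))) = y - 8
(5) = d - 1/2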